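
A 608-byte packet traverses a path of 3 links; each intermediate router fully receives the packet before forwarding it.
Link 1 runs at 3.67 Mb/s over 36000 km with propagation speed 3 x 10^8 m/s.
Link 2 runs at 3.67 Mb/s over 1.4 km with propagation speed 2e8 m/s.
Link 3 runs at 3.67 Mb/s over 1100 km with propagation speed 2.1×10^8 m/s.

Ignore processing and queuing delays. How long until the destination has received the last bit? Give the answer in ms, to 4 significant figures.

129.2 ms

L = 608 × 8 = 4864 bits.
Transmission delay per hop = L/R = 4864/3670000 = 1.32534 ms; 3 hops → 3.97602 ms.
Propagation delays (d/s per hop): 120, 0.007, 5.2381 ms; sum = 125.245 ms.
End-to-end = 129.2 ms.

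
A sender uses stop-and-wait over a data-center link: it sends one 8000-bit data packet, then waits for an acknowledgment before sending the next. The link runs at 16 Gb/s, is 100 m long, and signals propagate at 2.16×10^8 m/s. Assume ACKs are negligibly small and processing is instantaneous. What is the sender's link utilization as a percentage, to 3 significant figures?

35.1 %

t_tx = L/R = 8000/16000000000 = 5e-07 s.
t_prop = 100/216000000 = 4.62963e-07 s; RTT = 9.25926e-07 s.
Cycle = t_tx + RTT = 1.42593e-06 s.
Utilization = t_tx / cycle = 5e-07/1.42593e-06 = 35.1 %.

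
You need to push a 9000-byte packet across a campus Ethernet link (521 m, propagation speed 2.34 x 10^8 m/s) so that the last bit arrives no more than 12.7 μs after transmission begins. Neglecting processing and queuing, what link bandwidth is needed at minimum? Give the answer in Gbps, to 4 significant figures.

L = 72000 bits.
Propagation delay = 521 / 234000000 = 2.2265 μs.
Transmission budget = 12.7 − 2.2265 = 10.4735 μs.
R ≥ L / t_tx = 72000 bits / 1.04735e-05 s = 6.874 Gbps.

6.874 Gbps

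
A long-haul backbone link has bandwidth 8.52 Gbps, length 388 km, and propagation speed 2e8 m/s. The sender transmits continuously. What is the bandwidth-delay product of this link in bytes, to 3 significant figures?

2070000 bytes

Propagation delay = 388000 / 200000000 = 0.00194 s.
BDP = R × t_prop = 8520000000 × 0.00194 = 16528800 bits.
In bytes: 16528800/8 = 2070000 bytes.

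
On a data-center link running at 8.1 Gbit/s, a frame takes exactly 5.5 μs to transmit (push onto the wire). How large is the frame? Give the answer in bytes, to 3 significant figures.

L = R × t_tx = 8100000000 b/s × 5.5e-06 s = 44550 bits.
In bytes: 44550 / 8 = 5570 bytes.

5570 bytes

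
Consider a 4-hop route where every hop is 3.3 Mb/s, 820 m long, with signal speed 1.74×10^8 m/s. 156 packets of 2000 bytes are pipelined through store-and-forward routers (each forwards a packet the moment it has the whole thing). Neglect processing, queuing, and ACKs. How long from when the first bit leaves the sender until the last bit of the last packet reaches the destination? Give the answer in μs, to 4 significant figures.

770900 μs

Per-hop transmission t_tx = L/R = 16000/3300000 = 4848.48 μs.
Per-hop propagation t_prop = 820/174000000 = 4.71264 μs.
Pipeline fill: first packet needs 4·t_tx to clear all hops; remaining 155 packets each add one t_tx.
Total = (4+156-1)·t_tx + 4·t_prop = 159·4848.48 + 4·4.71264 = 770900 μs.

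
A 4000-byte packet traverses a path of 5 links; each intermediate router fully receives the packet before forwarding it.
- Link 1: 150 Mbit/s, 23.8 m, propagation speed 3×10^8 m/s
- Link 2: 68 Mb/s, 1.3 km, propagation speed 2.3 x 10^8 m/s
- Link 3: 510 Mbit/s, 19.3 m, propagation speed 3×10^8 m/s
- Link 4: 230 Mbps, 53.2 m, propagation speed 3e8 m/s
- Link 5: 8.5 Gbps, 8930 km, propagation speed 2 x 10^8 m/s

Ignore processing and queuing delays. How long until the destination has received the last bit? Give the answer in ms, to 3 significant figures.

45.5 ms

L = 4000 × 8 = 32000 bits.
Transmission delays (L/R per hop): 0.213333, 0.470588, 0.0627451, 0.13913, 0.00376471 ms; sum = 0.889562 ms.
Propagation delays (d/s per hop): 7.93333e-05, 0.00565217, 6.43333e-05, 0.000177333, 44.65 ms; sum = 44.656 ms.
End-to-end = 45.5 ms.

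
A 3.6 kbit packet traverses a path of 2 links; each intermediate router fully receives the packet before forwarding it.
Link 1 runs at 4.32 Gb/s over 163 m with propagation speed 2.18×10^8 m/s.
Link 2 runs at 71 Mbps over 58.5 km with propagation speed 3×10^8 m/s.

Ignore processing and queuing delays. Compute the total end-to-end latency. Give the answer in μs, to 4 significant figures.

247.3 μs

L = 3600 bits.
Transmission delays (L/R per hop): 0.833333, 50.7042 μs; sum = 51.5376 μs.
Propagation delays (d/s per hop): 0.747706, 195 μs; sum = 195.748 μs.
End-to-end = 247.3 μs.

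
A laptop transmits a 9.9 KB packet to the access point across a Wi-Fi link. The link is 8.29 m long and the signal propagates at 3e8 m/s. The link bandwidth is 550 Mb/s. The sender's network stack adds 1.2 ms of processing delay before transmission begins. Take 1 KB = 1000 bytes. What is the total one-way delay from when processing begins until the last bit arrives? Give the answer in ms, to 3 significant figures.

L = 79200 bits.
Transmission delay = L/R = 79200 / 550000000 = 0.144 ms.
Propagation delay = d/s = 8.29 m / 300000000 m/s = 2.76333e-05 ms.
Plus processing delay 1.2 ms = 1.2 ms.
Total = 1.34 ms.

1.34 ms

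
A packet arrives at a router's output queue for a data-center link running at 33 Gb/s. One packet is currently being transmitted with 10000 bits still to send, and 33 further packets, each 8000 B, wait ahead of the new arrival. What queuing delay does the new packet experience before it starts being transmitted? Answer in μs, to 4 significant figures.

64.30 μs

Each queued packet: L/R = 64000/33000000000 = 1.93939 μs.
33 queued → 64 μs.
Plus remaining 10000 bits of current packet: 0.30303 μs.
Queuing delay = 64.30 μs.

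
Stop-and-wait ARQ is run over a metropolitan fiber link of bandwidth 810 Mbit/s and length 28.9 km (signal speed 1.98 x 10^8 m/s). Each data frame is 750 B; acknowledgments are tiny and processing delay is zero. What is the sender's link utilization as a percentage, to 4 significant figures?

t_tx = L/R = 6000/810000000 = 7.40741e-06 s.
t_prop = 28900/198000000 = 0.00014596 s; RTT = 0.000291919 s.
Cycle = t_tx + RTT = 0.000299327 s.
Utilization = t_tx / cycle = 7.40741e-06/0.000299327 = 2.475 %.

2.475 %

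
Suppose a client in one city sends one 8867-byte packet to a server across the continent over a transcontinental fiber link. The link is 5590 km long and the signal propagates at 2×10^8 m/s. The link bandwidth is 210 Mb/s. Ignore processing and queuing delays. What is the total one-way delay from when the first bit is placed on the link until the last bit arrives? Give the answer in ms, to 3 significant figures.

28.3 ms

L = 8867 × 8 = 70936 bits.
Transmission delay = L/R = 70936 / 210000000 = 0.33779 ms.
Propagation delay = d/s = 5590000 m / 200000000 m/s = 27.95 ms.
Total = 28.3 ms.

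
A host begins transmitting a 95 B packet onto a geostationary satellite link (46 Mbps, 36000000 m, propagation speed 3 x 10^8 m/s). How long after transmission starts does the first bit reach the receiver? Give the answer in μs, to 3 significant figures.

120000 μs

First bit experiences only propagation delay: d/s = 36000000/300000000 = 120000 μs.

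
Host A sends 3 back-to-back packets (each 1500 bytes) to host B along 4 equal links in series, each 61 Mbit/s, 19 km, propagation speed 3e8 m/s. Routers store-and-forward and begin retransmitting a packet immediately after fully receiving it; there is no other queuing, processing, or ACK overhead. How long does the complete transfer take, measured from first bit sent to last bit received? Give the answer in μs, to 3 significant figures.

Per-hop transmission t_tx = L/R = 12000/61000000 = 196.721 μs.
Per-hop propagation t_prop = 19000/300000000 = 63.3333 μs.
Pipeline fill: first packet needs 4·t_tx to clear all hops; remaining 2 packets each add one t_tx.
Total = (4+3-1)·t_tx + 4·t_prop = 6·196.721 + 4·63.3333 = 1430 μs.

1430 μs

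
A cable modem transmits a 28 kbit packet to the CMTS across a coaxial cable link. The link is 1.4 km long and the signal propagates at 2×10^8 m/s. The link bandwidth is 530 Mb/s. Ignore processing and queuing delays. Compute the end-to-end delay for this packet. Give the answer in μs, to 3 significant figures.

L = 28000 bits.
Transmission delay = L/R = 28000 / 530000000 = 52.8302 μs.
Propagation delay = d/s = 1400 m / 200000000 m/s = 7 μs.
Total = 59.8 μs.

59.8 μs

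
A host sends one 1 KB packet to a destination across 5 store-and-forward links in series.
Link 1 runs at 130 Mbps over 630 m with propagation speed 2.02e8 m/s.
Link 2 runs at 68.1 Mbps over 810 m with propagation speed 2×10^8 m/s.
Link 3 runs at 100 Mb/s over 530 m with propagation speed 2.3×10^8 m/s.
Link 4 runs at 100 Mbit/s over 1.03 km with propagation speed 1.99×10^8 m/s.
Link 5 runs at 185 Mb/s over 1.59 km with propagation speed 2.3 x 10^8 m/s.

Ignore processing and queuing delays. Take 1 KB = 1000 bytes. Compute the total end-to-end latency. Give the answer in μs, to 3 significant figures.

404 μs

L = 8000 bits.
Transmission delays (L/R per hop): 61.5385, 117.474, 80, 80, 43.2432 μs; sum = 382.256 μs.
Propagation delays (d/s per hop): 3.11881, 4.05, 2.30435, 5.17588, 6.91304 μs; sum = 21.5621 μs.
End-to-end = 404 μs.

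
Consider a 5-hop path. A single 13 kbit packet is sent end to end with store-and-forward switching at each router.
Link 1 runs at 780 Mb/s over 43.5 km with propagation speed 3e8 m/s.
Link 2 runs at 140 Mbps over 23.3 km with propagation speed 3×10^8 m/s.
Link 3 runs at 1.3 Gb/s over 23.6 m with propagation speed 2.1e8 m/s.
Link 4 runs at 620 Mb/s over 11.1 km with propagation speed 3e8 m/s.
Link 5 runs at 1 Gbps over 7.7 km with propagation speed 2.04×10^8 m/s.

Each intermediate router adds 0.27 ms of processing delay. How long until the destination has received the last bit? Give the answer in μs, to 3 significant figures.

1530 μs

L = 13000 bits.
Transmission delays (L/R per hop): 16.6667, 92.8571, 10, 20.9677, 13 μs; sum = 153.492 μs.
Propagation delays (d/s per hop): 145, 77.6667, 0.112381, 37, 37.7451 μs; sum = 297.524 μs.
Processing at 4 router(s): 4 × 0.27 ms = 1080 μs.
End-to-end = 1530 μs.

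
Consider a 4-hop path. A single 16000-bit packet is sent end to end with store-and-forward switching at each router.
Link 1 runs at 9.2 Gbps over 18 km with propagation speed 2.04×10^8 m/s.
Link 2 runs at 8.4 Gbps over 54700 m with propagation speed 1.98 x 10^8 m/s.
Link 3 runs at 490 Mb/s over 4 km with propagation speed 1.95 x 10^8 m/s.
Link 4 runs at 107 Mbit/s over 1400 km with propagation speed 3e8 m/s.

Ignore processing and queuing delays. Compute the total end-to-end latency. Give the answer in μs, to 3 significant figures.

Transmission delays (L/R per hop): 1.73913, 1.90476, 32.6531, 149.533 μs; sum = 185.83 μs.
Propagation delays (d/s per hop): 88.2353, 276.263, 20.5128, 4666.67 μs; sum = 5051.68 μs.
End-to-end = 5240 μs.

5240 μs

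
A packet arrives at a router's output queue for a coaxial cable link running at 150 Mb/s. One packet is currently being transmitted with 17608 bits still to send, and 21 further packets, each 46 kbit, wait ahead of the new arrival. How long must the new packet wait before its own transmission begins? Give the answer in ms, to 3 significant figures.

6.56 ms

Each queued packet: L/R = 46000/150000000 = 0.306667 ms.
21 queued → 6.44 ms.
Plus remaining 17608 bits of current packet: 0.117387 ms.
Queuing delay = 6.56 ms.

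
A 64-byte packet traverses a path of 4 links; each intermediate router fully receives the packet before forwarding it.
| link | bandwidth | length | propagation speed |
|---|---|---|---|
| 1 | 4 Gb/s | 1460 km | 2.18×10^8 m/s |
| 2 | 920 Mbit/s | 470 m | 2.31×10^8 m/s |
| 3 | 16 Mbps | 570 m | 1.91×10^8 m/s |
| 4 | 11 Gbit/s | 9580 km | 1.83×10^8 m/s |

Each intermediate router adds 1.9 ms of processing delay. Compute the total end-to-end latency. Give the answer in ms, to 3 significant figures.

L = 64 × 8 = 512 bits.
Transmission delays (L/R per hop): 0.000128, 0.000556522, 0.032, 4.65455e-05 ms; sum = 0.0327311 ms.
Propagation delays (d/s per hop): 6.69725, 0.00203463, 0.00298429, 52.3497 ms; sum = 59.052 ms.
Processing at 3 router(s): 3 × 1.9 ms = 5.7 ms.
End-to-end = 64.8 ms.

64.8 ms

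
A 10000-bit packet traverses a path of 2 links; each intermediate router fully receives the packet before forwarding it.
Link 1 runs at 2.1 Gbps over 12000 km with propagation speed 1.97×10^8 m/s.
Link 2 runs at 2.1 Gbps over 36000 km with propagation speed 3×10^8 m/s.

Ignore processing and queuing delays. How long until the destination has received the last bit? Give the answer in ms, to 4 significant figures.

180.9 ms

Transmission delay per hop = L/R = 10000/2100000000 = 0.0047619 ms; 2 hops → 0.00952381 ms.
Propagation delays (d/s per hop): 60.9137, 120 ms; sum = 180.914 ms.
End-to-end = 180.9 ms.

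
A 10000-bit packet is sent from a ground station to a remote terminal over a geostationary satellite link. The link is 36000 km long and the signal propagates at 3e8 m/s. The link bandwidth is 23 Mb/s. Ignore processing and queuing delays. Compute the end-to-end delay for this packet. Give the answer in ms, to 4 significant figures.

Transmission delay = L/R = 10000 / 23000000 = 0.434783 ms.
Propagation delay = d/s = 36000000 m / 300000000 m/s = 120 ms.
Total = 120.4 ms.

120.4 ms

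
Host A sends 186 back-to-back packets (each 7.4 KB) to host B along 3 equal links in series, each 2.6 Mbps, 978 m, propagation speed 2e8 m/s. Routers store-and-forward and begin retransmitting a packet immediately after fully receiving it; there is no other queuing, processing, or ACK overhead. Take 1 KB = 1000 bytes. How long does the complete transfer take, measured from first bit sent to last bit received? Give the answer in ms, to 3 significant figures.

Per-hop transmission t_tx = L/R = 59200/2600000 = 22.7692 ms.
Per-hop propagation t_prop = 978/200000000 = 0.00489 ms.
Pipeline fill: first packet needs 3·t_tx to clear all hops; remaining 185 packets each add one t_tx.
Total = (3+186-1)·t_tx + 3·t_prop = 188·22.7692 + 3·0.00489 = 4280 ms.

4280 ms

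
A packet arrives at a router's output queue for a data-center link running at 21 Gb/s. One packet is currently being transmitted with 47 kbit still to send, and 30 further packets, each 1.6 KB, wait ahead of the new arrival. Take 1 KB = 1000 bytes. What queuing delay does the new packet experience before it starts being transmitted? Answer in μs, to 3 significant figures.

Each queued packet: L/R = 12800/21000000000 = 0.609524 μs.
30 queued → 18.2857 μs.
Plus remaining 47000 bits of current packet: 2.2381 μs.
Queuing delay = 20.5 μs.

20.5 μs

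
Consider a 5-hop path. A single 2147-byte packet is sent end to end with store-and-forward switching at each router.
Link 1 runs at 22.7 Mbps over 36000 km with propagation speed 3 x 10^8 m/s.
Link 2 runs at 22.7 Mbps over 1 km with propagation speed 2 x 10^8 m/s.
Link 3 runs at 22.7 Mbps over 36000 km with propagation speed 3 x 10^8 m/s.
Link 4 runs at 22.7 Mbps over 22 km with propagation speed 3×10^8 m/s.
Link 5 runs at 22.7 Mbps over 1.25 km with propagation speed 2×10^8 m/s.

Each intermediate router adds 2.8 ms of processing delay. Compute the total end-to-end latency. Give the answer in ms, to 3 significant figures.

255 ms

L = 2147 × 8 = 17176 bits.
Transmission delay per hop = L/R = 17176/22700000 = 0.756652 ms; 5 hops → 3.78326 ms.
Propagation delays (d/s per hop): 120, 0.005, 120, 0.0733333, 0.00625 ms; sum = 240.085 ms.
Processing at 4 router(s): 4 × 2.8 ms = 11.2 ms.
End-to-end = 255 ms.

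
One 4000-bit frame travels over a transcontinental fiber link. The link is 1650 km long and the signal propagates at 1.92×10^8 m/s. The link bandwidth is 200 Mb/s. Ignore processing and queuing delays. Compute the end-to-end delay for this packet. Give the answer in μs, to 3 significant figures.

8610 μs

Transmission delay = L/R = 4000 / 200000000 = 20 μs.
Propagation delay = d/s = 1650000 m / 192000000 m/s = 8593.75 μs.
Total = 8610 μs.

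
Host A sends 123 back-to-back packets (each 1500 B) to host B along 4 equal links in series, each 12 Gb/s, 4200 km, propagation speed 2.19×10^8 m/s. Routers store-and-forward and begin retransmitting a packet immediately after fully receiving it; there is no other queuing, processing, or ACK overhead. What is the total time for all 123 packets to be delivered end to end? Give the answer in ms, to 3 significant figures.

76.8 ms

Per-hop transmission t_tx = L/R = 12000/12000000000 = 0.001 ms.
Per-hop propagation t_prop = 4200000/219000000 = 19.1781 ms.
Pipeline fill: first packet needs 4·t_tx to clear all hops; remaining 122 packets each add one t_tx.
Total = (4+123-1)·t_tx + 4·t_prop = 126·0.001 + 4·19.1781 = 76.8 ms.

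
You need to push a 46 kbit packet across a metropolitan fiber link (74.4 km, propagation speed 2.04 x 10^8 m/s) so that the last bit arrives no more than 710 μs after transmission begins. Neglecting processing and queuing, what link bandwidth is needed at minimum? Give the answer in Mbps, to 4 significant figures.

133.2 Mbps

Propagation delay = 74400 / 204000000 = 364.706 μs.
Transmission budget = 710 − 364.706 = 345.294 μs.
R ≥ L / t_tx = 46000 bits / 0.000345294 s = 133.2 Mbps.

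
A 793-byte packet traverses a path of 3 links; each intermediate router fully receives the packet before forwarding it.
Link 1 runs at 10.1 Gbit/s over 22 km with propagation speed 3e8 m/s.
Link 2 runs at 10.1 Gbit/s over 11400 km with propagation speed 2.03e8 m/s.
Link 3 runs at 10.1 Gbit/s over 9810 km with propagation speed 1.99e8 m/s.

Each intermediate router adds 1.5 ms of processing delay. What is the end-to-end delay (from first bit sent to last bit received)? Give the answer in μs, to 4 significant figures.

L = 793 × 8 = 6344 bits.
Transmission delay per hop = L/R = 6344/10100000000 = 0.628119 μs; 3 hops → 1.88436 μs.
Propagation delays (d/s per hop): 73.3333, 56157.6, 49296.5 μs; sum = 105527 μs.
Processing at 2 router(s): 2 × 1.5 ms = 3000 μs.
End-to-end = 108500 μs.

108500 μs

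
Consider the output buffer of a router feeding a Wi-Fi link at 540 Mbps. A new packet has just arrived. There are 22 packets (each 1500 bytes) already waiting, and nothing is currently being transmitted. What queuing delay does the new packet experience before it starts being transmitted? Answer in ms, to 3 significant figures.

0.489 ms

Each queued packet: L/R = 12000/540000000 = 0.0222222 ms.
22 queued → 0.488889 ms.
Queuing delay = 0.489 ms.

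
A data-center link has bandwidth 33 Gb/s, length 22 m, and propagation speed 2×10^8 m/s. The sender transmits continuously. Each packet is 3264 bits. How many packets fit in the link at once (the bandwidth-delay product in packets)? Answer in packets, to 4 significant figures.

1.112 packets

Propagation delay = 22 / 200000000 = 1.1e-07 s.
BDP = R × t_prop = 33000000000 × 1.1e-07 = 3630 bits.
In packets of 3264 bits: 1.112 packets.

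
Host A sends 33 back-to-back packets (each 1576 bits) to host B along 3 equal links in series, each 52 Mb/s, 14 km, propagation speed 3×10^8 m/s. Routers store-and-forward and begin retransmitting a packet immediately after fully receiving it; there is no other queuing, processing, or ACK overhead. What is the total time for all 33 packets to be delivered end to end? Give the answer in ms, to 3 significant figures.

1.20 ms

Per-hop transmission t_tx = L/R = 1576/52000000 = 0.0303077 ms.
Per-hop propagation t_prop = 14000/300000000 = 0.0466667 ms.
Pipeline fill: first packet needs 3·t_tx to clear all hops; remaining 32 packets each add one t_tx.
Total = (3+33-1)·t_tx + 3·t_prop = 35·0.0303077 + 3·0.0466667 = 1.20 ms.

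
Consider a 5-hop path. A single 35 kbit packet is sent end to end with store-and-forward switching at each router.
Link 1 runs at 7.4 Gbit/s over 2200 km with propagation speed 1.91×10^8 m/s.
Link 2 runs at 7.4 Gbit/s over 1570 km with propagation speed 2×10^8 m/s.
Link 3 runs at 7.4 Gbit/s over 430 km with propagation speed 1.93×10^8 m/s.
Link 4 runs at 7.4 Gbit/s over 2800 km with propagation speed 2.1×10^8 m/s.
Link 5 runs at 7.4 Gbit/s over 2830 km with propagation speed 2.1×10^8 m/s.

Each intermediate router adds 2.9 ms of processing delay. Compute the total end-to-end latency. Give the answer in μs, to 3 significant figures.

L = 35000 bits.
Transmission delay per hop = L/R = 35000/7400000000 = 4.72973 μs; 5 hops → 23.6486 μs.
Propagation delays (d/s per hop): 11518.3, 7850, 2227.98, 13333.3, 13476.2 μs; sum = 48405.8 μs.
Processing at 4 router(s): 4 × 2.9 ms = 11600 μs.
End-to-end = 60000 μs.

60000 μs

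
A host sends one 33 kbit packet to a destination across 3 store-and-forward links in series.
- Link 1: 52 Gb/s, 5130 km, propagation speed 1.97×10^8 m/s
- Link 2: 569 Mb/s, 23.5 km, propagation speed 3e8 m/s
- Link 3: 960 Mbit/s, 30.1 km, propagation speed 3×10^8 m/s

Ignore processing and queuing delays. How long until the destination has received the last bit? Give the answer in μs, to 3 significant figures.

L = 33000 bits.
Transmission delays (L/R per hop): 0.634615, 57.9965, 34.375 μs; sum = 93.0061 μs.
Propagation delays (d/s per hop): 26040.6, 78.3333, 100.333 μs; sum = 26219.3 μs.
End-to-end = 26300 μs.

26300 μs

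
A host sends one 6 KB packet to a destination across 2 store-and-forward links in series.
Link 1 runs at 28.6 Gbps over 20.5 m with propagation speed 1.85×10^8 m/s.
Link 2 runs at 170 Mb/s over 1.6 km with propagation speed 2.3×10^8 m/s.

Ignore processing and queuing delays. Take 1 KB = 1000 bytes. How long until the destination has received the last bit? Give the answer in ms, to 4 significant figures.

L = 48000 bits.
Transmission delays (L/R per hop): 0.00167832, 0.282353 ms; sum = 0.284031 ms.
Propagation delays (d/s per hop): 0.000110811, 0.00695652 ms; sum = 0.00706733 ms.
End-to-end = 0.2911 ms.

0.2911 ms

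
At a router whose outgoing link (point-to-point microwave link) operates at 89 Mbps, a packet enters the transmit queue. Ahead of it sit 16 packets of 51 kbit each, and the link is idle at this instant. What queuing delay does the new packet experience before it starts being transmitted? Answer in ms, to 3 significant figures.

9.17 ms

Each queued packet: L/R = 51000/89000000 = 0.573034 ms.
16 queued → 9.16854 ms.
Queuing delay = 9.17 ms.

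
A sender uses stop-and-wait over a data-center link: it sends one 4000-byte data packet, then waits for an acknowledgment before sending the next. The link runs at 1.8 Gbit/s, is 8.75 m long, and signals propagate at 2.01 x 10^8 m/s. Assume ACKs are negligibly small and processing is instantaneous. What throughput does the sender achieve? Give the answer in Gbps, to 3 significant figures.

t_tx = L/R = 32000/1800000000 = 1.77778e-05 s.
t_prop = 8.75/2.01e+08 = 4.35323e-08 s; RTT = 8.70647e-08 s.
Cycle = t_tx + RTT = 1.78648e-05 s.
Throughput = L / cycle = 32000 / 1.78648e-05 = 1.79 Gbps.

1.79 Gbps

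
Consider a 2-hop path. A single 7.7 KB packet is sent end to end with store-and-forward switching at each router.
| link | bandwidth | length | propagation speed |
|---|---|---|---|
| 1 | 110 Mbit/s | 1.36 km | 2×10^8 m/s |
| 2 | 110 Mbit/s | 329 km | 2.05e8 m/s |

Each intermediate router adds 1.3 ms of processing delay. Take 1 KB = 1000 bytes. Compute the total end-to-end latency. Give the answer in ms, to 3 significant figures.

4.03 ms

L = 61600 bits.
Transmission delay per hop = L/R = 61600/110000000 = 0.56 ms; 2 hops → 1.12 ms.
Propagation delays (d/s per hop): 0.0068, 1.60488 ms; sum = 1.61168 ms.
Processing at 1 router(s): 1 × 1.3 ms = 1.3 ms.
End-to-end = 4.03 ms.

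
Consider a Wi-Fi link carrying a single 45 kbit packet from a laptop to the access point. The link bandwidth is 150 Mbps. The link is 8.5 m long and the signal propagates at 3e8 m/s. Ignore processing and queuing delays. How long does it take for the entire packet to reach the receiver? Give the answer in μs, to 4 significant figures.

L = 45000 bits.
Transmission delay = L/R = 45000 / 150000000 = 300 μs.
Propagation delay = d/s = 8.5 m / 300000000 m/s = 0.0283333 μs.
Total = 300.0 μs.

300.0 μs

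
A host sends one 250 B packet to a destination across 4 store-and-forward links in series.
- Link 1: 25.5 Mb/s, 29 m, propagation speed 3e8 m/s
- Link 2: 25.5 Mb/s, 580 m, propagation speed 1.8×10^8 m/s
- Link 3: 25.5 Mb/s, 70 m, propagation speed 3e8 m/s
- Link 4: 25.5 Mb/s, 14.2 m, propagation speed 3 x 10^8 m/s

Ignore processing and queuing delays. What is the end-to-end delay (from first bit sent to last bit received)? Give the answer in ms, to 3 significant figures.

L = 250 × 8 = 2000 bits.
Transmission delay per hop = L/R = 2000/25500000 = 0.0784314 ms; 4 hops → 0.313725 ms.
Propagation delays (d/s per hop): 9.66667e-05, 0.00322222, 0.000233333, 4.73333e-05 ms; sum = 0.00359956 ms.
End-to-end = 0.317 ms.

0.317 ms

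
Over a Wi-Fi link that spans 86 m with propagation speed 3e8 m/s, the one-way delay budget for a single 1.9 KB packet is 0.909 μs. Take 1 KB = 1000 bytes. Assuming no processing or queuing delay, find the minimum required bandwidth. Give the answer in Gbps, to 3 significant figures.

24.4 Gbps

L = 15200 bits.
Propagation delay = 86 / 300000000 = 0.286667 μs.
Transmission budget = 0.909 − 0.286667 = 0.622333 μs.
R ≥ L / t_tx = 15200 bits / 6.22333e-07 s = 24.4 Gbps.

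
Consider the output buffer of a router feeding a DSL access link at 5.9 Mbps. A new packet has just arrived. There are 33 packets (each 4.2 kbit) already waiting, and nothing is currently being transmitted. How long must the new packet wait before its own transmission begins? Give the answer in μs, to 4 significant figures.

23490 μs

Each queued packet: L/R = 4200/5900000 = 711.864 μs.
33 queued → 23491.5 μs.
Queuing delay = 23490 μs.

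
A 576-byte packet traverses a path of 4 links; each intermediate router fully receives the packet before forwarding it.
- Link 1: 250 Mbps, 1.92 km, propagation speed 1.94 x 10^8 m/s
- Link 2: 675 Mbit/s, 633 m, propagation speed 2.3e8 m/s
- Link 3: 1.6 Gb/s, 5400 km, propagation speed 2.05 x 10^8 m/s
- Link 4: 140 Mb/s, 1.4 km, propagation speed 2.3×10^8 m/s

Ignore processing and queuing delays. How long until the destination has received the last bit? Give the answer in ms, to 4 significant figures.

L = 576 × 8 = 4608 bits.
Transmission delays (L/R per hop): 0.018432, 0.00682667, 0.00288, 0.0329143 ms; sum = 0.061053 ms.
Propagation delays (d/s per hop): 0.00989691, 0.00275217, 26.3415, 0.00608696 ms; sum = 26.3602 ms.
End-to-end = 26.42 ms.

26.42 ms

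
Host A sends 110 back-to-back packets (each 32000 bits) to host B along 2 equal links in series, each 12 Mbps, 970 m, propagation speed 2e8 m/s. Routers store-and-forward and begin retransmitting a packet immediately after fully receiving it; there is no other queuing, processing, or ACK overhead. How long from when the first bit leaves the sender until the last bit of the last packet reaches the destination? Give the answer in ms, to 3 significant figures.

296 ms

Per-hop transmission t_tx = L/R = 32000/12000000 = 2.66667 ms.
Per-hop propagation t_prop = 970/200000000 = 0.00485 ms.
Pipeline fill: first packet needs 2·t_tx to clear all hops; remaining 109 packets each add one t_tx.
Total = (2+110-1)·t_tx + 2·t_prop = 111·2.66667 + 2·0.00485 = 296 ms.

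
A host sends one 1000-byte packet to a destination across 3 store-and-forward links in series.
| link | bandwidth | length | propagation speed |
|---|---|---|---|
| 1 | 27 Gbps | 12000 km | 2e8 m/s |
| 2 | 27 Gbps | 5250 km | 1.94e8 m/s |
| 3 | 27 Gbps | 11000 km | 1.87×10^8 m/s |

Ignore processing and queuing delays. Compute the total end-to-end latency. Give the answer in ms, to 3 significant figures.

L = 1000 × 8 = 8000 bits.
Transmission delay per hop = L/R = 8000/27000000000 = 0.000296296 ms; 3 hops → 0.000888889 ms.
Propagation delays (d/s per hop): 60, 27.0619, 58.8235 ms; sum = 145.885 ms.
End-to-end = 146 ms.

146 ms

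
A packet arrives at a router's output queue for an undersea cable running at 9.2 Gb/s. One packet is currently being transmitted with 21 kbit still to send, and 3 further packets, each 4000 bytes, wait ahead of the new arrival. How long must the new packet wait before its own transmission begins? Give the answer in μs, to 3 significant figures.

Each queued packet: L/R = 32000/9200000000 = 3.47826 μs.
3 queued → 10.4348 μs.
Plus remaining 21000 bits of current packet: 2.28261 μs.
Queuing delay = 12.7 μs.

12.7 μs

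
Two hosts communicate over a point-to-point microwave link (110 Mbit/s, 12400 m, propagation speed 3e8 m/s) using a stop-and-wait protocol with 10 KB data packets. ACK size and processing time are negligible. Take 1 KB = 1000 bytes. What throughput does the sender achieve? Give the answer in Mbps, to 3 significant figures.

98.8 Mbps

t_tx = L/R = 80000/110000000 = 0.000727273 s.
t_prop = 12400/300000000 = 4.13333e-05 s; RTT = 8.26667e-05 s.
Cycle = t_tx + RTT = 0.000809939 s.
Throughput = L / cycle = 80000 / 0.000809939 = 98.8 Mbps.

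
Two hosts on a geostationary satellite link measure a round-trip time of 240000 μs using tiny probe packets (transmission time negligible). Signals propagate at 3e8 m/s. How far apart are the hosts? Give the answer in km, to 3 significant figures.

36000 km

One-way propagation = RTT/2 = 120000 μs.
d = s × t = 300000000 × 0.12 = 36000 km.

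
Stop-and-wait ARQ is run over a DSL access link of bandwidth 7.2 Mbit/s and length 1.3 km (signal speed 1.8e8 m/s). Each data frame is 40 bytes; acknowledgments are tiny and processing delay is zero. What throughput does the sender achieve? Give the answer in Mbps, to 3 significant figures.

5.43 Mbps

t_tx = L/R = 320/7200000 = 4.44444e-05 s.
t_prop = 1300/180000000 = 7.22222e-06 s; RTT = 1.44444e-05 s.
Cycle = t_tx + RTT = 5.88889e-05 s.
Throughput = L / cycle = 320 / 5.88889e-05 = 5.43 Mbps.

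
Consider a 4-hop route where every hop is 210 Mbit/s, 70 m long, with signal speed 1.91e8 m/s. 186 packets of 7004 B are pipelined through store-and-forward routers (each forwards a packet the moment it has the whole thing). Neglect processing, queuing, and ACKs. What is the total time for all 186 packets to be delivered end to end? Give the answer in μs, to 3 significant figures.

50400 μs

Per-hop transmission t_tx = L/R = 56032/210000000 = 266.819 μs.
Per-hop propagation t_prop = 70/191000000 = 0.366492 μs.
Pipeline fill: first packet needs 4·t_tx to clear all hops; remaining 185 packets each add one t_tx.
Total = (4+186-1)·t_tx + 4·t_prop = 189·266.819 + 4·0.366492 = 50400 μs.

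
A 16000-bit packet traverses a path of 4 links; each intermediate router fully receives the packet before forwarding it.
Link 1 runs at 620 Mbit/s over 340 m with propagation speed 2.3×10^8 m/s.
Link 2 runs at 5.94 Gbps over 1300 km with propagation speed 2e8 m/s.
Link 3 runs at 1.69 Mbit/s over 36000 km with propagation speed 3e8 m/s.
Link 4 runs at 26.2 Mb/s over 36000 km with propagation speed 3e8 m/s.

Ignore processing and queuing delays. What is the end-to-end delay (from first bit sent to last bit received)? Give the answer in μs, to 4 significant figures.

256600 μs

Transmission delays (L/R per hop): 25.8065, 2.6936, 9467.46, 610.687 μs; sum = 10106.6 μs.
Propagation delays (d/s per hop): 1.47826, 6500, 120000, 120000 μs; sum = 246501 μs.
End-to-end = 256600 μs.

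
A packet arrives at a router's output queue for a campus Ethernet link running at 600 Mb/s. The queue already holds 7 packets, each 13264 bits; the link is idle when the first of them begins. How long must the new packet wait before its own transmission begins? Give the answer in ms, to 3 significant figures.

Each queued packet: L/R = 13264/600000000 = 0.0221067 ms.
7 queued → 0.154747 ms.
Queuing delay = 0.155 ms.

0.155 ms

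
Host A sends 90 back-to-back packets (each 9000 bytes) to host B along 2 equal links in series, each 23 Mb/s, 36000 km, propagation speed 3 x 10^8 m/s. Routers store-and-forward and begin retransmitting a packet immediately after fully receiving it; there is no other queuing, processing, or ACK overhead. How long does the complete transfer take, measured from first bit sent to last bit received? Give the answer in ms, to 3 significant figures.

525 ms

Per-hop transmission t_tx = L/R = 72000/23000000 = 3.13043 ms.
Per-hop propagation t_prop = 36000000/300000000 = 120 ms.
Pipeline fill: first packet needs 2·t_tx to clear all hops; remaining 89 packets each add one t_tx.
Total = (2+90-1)·t_tx + 2·t_prop = 91·3.13043 + 2·120 = 525 ms.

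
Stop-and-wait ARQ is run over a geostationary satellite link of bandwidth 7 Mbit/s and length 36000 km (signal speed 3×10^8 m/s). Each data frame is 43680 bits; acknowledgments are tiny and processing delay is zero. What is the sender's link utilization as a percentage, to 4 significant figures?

t_tx = L/R = 43680/7000000 = 0.00624 s.
t_prop = 36000000/300000000 = 0.12 s; RTT = 0.24 s.
Cycle = t_tx + RTT = 0.24624 s.
Utilization = t_tx / cycle = 0.00624/0.24624 = 2.534 %.

2.534 %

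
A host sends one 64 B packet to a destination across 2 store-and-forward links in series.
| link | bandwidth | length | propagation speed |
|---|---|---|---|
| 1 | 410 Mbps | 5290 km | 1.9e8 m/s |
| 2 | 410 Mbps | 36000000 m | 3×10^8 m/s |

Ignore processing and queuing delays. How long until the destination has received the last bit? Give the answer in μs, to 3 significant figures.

L = 64 × 8 = 512 bits.
Transmission delay per hop = L/R = 512/410000000 = 1.24878 μs; 2 hops → 2.49756 μs.
Propagation delays (d/s per hop): 27842.1, 120000 μs; sum = 147842 μs.
End-to-end = 148000 μs.

148000 μs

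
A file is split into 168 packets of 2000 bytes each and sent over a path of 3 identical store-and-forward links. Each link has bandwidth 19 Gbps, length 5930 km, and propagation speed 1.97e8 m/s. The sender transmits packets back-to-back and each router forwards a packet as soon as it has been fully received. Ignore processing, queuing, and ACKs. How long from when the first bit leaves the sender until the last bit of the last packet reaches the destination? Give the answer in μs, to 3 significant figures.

90400 μs

Per-hop transmission t_tx = L/R = 16000/19000000000 = 0.842105 μs.
Per-hop propagation t_prop = 5930000/197000000 = 30101.5 μs.
Pipeline fill: first packet needs 3·t_tx to clear all hops; remaining 167 packets each add one t_tx.
Total = (3+168-1)·t_tx + 3·t_prop = 170·0.842105 + 3·30101.5 = 90400 μs.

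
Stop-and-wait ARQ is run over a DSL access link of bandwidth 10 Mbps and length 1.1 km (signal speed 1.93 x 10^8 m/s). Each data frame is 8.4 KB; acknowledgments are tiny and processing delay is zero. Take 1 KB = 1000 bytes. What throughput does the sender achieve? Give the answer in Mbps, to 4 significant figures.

9.983 Mbps

t_tx = L/R = 67200/10000000 = 0.00672 s.
t_prop = 1100/193000000 = 5.69948e-06 s; RTT = 1.1399e-05 s.
Cycle = t_tx + RTT = 0.0067314 s.
Throughput = L / cycle = 67200 / 0.0067314 = 9.983 Mbps.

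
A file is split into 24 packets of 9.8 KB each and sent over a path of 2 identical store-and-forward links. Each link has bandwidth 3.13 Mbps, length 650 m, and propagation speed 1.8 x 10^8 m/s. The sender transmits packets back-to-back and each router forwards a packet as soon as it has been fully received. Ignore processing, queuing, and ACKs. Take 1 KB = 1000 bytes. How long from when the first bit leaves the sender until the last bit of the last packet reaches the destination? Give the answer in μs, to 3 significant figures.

626000 μs

Per-hop transmission t_tx = L/R = 78400/3130000 = 25047.9 μs.
Per-hop propagation t_prop = 650/180000000 = 3.61111 μs.
Pipeline fill: first packet needs 2·t_tx to clear all hops; remaining 23 packets each add one t_tx.
Total = (2+24-1)·t_tx + 2·t_prop = 25·25047.9 + 2·3.61111 = 626000 μs.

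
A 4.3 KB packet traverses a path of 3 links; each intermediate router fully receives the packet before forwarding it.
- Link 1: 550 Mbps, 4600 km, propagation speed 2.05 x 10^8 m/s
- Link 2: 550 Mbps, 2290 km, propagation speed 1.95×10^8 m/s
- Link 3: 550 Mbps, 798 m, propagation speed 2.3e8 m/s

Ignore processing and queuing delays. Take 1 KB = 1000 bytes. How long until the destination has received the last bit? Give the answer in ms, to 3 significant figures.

L = 34400 bits.
Transmission delay per hop = L/R = 34400/550000000 = 0.0625455 ms; 3 hops → 0.187636 ms.
Propagation delays (d/s per hop): 22.439, 11.7436, 0.00346957 ms; sum = 34.1861 ms.
End-to-end = 34.4 ms.

34.4 ms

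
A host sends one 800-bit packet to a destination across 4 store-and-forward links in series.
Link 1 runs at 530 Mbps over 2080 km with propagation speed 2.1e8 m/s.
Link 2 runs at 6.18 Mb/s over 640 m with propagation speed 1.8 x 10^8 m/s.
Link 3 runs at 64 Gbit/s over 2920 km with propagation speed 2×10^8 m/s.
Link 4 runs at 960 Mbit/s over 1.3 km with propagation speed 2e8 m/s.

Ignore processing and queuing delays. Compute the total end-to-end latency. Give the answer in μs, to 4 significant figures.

24650 μs

Transmission delays (L/R per hop): 1.50943, 129.45, 0.0125, 0.833333 μs; sum = 131.805 μs.
Propagation delays (d/s per hop): 9904.76, 3.55556, 14600, 6.5 μs; sum = 24514.8 μs.
End-to-end = 24650 μs.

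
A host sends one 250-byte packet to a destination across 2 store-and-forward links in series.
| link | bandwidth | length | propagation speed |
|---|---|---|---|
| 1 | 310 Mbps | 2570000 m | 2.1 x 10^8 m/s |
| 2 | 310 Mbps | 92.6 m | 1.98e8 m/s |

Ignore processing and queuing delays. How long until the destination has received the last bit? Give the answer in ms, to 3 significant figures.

L = 250 × 8 = 2000 bits.
Transmission delay per hop = L/R = 2000/310000000 = 0.00645161 ms; 2 hops → 0.0129032 ms.
Propagation delays (d/s per hop): 12.2381, 0.000467677 ms; sum = 12.2386 ms.
End-to-end = 12.3 ms.

12.3 ms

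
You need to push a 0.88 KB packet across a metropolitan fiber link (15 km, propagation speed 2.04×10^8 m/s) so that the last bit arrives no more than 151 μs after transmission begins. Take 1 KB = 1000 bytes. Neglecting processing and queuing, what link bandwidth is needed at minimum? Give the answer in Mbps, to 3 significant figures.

90.9 Mbps

L = 7040 bits.
Propagation delay = 15000 / 204000000 = 73.5294 μs.
Transmission budget = 151 − 73.5294 = 77.4706 μs.
R ≥ L / t_tx = 7040 bits / 7.74706e-05 s = 90.9 Mbps.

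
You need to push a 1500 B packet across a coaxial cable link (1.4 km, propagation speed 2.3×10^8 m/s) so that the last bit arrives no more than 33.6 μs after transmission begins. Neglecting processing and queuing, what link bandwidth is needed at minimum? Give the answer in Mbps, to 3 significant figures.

L = 12000 bits.
Propagation delay = 1400 / 2.3e+08 = 6.08696 μs.
Transmission budget = 33.6 − 6.08696 = 27.513 μs.
R ≥ L / t_tx = 12000 bits / 2.7513e-05 s = 436 Mbps.

436 Mbps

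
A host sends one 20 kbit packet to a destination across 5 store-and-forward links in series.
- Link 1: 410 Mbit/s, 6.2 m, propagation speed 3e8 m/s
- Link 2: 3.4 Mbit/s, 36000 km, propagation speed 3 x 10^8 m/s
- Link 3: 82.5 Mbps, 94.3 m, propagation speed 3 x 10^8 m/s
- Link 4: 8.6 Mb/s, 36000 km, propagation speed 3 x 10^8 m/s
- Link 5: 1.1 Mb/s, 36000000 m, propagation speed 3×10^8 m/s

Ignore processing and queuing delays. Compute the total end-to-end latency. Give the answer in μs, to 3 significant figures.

387000 μs

L = 20000 bits.
Transmission delays (L/R per hop): 48.7805, 5882.35, 242.424, 2325.58, 18181.8 μs; sum = 26681 μs.
Propagation delays (d/s per hop): 0.0206667, 120000, 0.314333, 120000, 120000 μs; sum = 360000 μs.
End-to-end = 387000 μs.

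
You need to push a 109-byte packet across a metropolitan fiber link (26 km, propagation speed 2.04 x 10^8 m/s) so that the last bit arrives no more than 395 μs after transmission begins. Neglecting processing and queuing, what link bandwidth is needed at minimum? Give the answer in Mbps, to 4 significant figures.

L = 872 bits.
Propagation delay = 26000 / 204000000 = 127.451 μs.
Transmission budget = 395 − 127.451 = 267.549 μs.
R ≥ L / t_tx = 872 bits / 0.000267549 s = 3.259 Mbps.

3.259 Mbps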